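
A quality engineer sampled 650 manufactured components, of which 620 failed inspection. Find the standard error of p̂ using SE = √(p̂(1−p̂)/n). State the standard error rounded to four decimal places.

SE = 0.0082

p̂ = 620/650 = 0.95385.
p̂(1−p̂) = 0.044020.
SE = √(0.044020/650) = 0.0082.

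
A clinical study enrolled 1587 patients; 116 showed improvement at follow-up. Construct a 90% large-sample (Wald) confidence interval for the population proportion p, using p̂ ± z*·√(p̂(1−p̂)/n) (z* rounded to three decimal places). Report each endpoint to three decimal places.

p̂ = 116/1587 = 0.07309.
SE(p̂) = √(0.07309·0.92691/1587) = 0.006534.
For 90% confidence, z* = 1.645.
Margin of error: 1.645 × 0.006534 = 0.01075.
So the interval runs from 0.062 to 0.084.

(0.062, 0.084)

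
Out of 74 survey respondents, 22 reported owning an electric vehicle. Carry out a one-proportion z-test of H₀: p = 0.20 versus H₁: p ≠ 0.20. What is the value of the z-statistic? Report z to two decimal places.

The sample proportion is 22/74 = 0.29730.
Under H₀, SE = √(p₀(1−p₀)/n) = √(0.20·0.80/74) = √0.002162162 = 0.046499.
z = (p̂ − p₀)/SE = (0.29730 − 0.20)/0.046499 = 2.09.

z = 2.09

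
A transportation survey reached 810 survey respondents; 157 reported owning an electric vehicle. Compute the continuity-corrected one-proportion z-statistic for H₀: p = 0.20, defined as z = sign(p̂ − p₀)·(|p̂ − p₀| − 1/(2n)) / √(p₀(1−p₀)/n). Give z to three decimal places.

z = -0.395

With x = 157 successes in n = 810, p̂ = 0.19383. p̂ − p₀ = -0.006173.
1/(2n) = 0.000617.
Corrected numerator: |-0.006173| − 0.000617 = 0.005556.
Null standard error: √(0.20·0.80/810) = √0.000197531 = 0.014055.
z = (−)0.005556/0.014055 = -0.395.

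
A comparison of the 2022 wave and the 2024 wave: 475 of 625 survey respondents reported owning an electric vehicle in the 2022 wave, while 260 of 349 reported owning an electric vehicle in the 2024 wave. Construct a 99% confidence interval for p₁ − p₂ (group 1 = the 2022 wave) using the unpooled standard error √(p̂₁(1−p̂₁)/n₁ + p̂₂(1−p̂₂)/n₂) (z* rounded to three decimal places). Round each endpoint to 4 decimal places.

p̂₁ = 0.76000, p̂₂ = 0.74499, so the observed difference is 0.01501.
Unpooled SE = √(p̂₁(1−p̂₁)/n₁ + p̂₂(1−p̂₂)/n₂) = √(0.000291840 + 0.000544361) = 0.028917.
For 99% confidence, z* = 2.576. Margin of error = 0.07449.
Interval: 0.01501 ± 0.07449 → (-0.0595, 0.0895).

(-0.0595, 0.0895)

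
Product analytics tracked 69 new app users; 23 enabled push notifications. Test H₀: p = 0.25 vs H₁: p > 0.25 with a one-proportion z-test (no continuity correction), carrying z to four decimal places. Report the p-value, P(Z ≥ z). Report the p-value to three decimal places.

p-value = 0.055

Sample proportion p̂ = 23/69 = 0.33333.
Under H₀, SE = √(p₀(1−p₀)/n) = √(0.25·0.75/69) = √0.002717391 = 0.052129.
Test statistic (full precision, shown to 4 dp): z = (23/69 − 0.25)/SE₀ ≈ 1.5986.
p-value = P(Z ≥ z) with z = 1.5986 → 0.055.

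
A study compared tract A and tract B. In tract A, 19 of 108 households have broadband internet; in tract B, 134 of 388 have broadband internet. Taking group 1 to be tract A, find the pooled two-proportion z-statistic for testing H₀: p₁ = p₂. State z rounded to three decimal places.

z = -3.372

p̂₁ = 19/108 = 0.17593, p̂₂ = 134/388 = 0.34536.
Pooling: p̂ = 153/496 = 0.30847.
Pooled SE = √[0.2133154·0.01183658] ≈ 0.050249.
z = (p̂₁ − p̂₂)/SE = (0.17593 − 0.34536)/0.050249 = -0.16943/0.050249 = -3.372.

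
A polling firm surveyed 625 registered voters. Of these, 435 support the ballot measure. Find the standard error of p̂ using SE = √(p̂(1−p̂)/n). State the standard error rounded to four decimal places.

SE = 0.0184

With x = 435 successes in n = 625, p̂ = 0.69600.
p̂(1−p̂) = 0.69600·0.30400 = 0.211584.
SE = √(0.211584/625) = √0.000338534 = 0.0184.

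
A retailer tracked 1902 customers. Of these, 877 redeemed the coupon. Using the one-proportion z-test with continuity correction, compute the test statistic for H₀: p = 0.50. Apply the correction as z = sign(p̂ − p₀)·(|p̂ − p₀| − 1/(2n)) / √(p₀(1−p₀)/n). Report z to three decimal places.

z = -3.371

The sample proportion is 877/1902 = 0.46109. p̂ − p₀ = -0.038906.
1/(2n) = 0.000263.
Corrected numerator: |-0.038906| − 0.000263 = 0.038643.
Under H₀, SE = √(p₀(1−p₀)/n) = √(0.50·0.50/1902) = √0.000131441 = 0.011465.
z = −0.038643/0.011465 = -3.371.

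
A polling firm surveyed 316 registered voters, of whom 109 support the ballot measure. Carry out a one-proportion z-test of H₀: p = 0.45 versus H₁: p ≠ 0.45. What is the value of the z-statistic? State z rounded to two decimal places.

The sample proportion is 109/316 = 0.34494.
Under H₀, SE = √(p₀(1−p₀)/n) = √(0.45·0.55/316) = √0.000783228 = 0.027986.
z = (0.34494 − 0.45)/0.027986 = -0.10506/0.027986 = -3.75.

z = -3.75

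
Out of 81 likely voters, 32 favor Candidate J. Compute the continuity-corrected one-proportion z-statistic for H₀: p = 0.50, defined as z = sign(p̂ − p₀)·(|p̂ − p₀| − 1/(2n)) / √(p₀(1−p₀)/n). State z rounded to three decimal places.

The sample proportion is 32/81 = 0.39506. p̂ − p₀ = -0.104938.
Continuity correction 1/(2n) = 1/162 = 0.006173.
Corrected numerator: |-0.104938| − 0.006173 = 0.098765.
SE₀ = √(0.50·0.50/81) = 0.055556.
z = −0.098765/0.055556 = -1.778.

z = -1.778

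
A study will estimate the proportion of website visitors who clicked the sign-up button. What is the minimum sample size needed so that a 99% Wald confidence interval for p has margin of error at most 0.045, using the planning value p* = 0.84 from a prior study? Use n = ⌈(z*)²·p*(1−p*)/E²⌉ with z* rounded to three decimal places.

n = 441

The 99% critical value is z* = 2.576.
p*(1−p*) = 0.1344.
(z*)²·p*(1−p*)/E² = 6.635776·0.1344/0.002025 = 440.419.
⌈440.419⌉ = 441.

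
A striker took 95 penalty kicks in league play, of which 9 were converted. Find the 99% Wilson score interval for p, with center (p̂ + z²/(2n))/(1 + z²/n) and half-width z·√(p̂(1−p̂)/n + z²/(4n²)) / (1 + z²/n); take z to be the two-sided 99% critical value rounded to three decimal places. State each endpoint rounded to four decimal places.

p̂ = 9/95 = 0.09474; z = 2.576, so z² = 6.635776.
Denominator 1 + z²/n = 1 + 6.635776/95 = 1.069850.
Center = (0.09474 + 0.034925)/1.069850 = 0.12120.
Radicand: p̂(1−p̂)/n + z²/(4n²) = 0.000902756 + 0.000183817 = 0.001086573.
Half-width = z·√(radicand)/denom = 2.576·0.032963/1.069850 = 0.07937.
So the interval runs from 0.0418 to 0.2006.

(0.0418, 0.2006)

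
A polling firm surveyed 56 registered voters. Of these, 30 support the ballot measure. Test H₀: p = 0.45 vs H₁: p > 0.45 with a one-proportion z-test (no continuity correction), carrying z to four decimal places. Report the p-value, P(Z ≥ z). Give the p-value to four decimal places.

p-value = 0.0986

With x = 30 successes in n = 56, p̂ = 0.53571.
Under H₀, SE = √(p₀(1−p₀)/n) = √(0.45·0.55/56) = √0.004419643 = 0.066480.
z = (p̂ − p₀)/SE = (30/56 − 0.45)/0.066480 ≈ 1.2893.
p-value = P(Z ≥ z) with z = 1.2893 → 0.0986.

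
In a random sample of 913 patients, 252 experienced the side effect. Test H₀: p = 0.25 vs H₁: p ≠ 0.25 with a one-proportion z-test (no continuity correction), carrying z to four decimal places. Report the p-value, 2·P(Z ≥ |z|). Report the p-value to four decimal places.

The sample proportion is 252/913 = 0.27601.
Null standard error: √(0.25·0.75/913) = √0.000205367 = 0.014331.
z = (p̂ − p₀)/SE = (252/913 − 0.25)/0.014331 ≈ 1.8152.
p-value = 2·P(Z ≥ |z|) with z = 1.8152 → 0.0695.

p-value = 0.0695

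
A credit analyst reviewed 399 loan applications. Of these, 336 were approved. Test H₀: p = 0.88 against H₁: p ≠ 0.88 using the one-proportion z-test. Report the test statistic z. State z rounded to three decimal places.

z = -2.329

The sample proportion is 336/399 = 0.84211.
Under H₀, SE = √(p₀(1−p₀)/n) = √(0.88·0.12/399) = √0.000264662 = 0.016268.
z = (0.84211 − 0.88)/0.016268 = -0.03789/0.016268 = -2.329.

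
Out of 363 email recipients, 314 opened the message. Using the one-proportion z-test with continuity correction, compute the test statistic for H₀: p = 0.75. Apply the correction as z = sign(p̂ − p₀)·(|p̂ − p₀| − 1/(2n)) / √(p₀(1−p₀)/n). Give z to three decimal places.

z = 5.000

The sample proportion is 314/363 = 0.86501. p̂ − p₀ = 0.115014.
1/(2n) = 0.001377.
Corrected numerator: |0.115014| − 0.001377 = 0.113637.
Null standard error: √(0.75·0.25/363) = √0.000516529 = 0.022727.
z = (+)0.113637/0.022727 = 5.000.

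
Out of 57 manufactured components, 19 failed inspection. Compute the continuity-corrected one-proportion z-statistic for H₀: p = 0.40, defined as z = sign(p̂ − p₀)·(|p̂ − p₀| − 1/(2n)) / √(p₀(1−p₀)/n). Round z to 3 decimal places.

z = -0.892

With x = 19 successes in n = 57, p̂ = 0.33333. p̂ − p₀ = -0.066667.
Continuity correction 1/(2n) = 1/114 = 0.008772.
Corrected numerator: |-0.066667| − 0.008772 = 0.057895.
Under H₀, SE = √(p₀(1−p₀)/n) = √(0.40·0.60/57) = √0.004210526 = 0.064889.
z = (−)0.057895/0.064889 = -0.892.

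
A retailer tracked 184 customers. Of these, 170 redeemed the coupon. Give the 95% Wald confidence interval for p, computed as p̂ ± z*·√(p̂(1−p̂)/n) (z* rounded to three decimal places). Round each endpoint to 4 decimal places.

(0.8856, 0.9622)

With x = 170 successes in n = 184, p̂ = 0.92391.
Standard error of p̂: √(0.070298/184) = √0.000382053 = 0.019546.
The 95% critical value is z* = 1.960.
Margin of error: 1.960 × 0.019546 = 0.03831.
Interval: 0.92391 ± 0.03831 → (0.8856, 0.9622).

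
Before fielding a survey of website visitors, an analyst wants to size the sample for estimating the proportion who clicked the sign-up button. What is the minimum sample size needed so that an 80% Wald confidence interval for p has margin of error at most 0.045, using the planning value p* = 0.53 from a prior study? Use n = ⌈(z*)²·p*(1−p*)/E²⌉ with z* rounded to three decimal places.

n = 203

z* = 1.282 at the 80% level.
p*(1−p*) = 0.2491.
Required n before rounding: 1.643524 × 0.2491 / 0.045² = 202.174.
⌈202.174⌉ = 203.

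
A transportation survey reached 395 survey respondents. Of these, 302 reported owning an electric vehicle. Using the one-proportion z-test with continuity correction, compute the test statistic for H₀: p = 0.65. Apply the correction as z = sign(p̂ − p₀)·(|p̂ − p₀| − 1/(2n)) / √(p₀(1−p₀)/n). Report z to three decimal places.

z = 4.721

Sample proportion p̂ = 302/395 = 0.76456. p̂ − p₀ = 0.114557.
1/(2n) = 0.001266.
Corrected numerator: |0.114557| − 0.001266 = 0.113291.
Under H₀, SE = √(p₀(1−p₀)/n) = √(0.65·0.35/395) = √0.000575949 = 0.023999.
z = (+)0.113291/0.023999 = 4.721.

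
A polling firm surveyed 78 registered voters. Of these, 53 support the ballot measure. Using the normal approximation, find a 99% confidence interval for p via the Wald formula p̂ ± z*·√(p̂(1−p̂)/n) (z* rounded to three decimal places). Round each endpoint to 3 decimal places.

With x = 53 successes in n = 78, p̂ = 0.67949.
SE = √(p̂(1−p̂)/n) = √(0.217784/78) = 0.052840.
z* = 2.576 at the 99% level.
Margin of error: 2.576 × 0.052840 = 0.13612.
So the interval runs from 0.543 to 0.816.

(0.543, 0.816)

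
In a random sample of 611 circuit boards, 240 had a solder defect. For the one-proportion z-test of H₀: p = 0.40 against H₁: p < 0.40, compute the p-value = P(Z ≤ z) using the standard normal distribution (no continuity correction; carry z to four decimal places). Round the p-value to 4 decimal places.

Sample proportion p̂ = 240/611 = 0.39280.
SE₀ = √(0.40·0.60/611) = 0.019819.
Test statistic (full precision, shown to 4 dp): z = (240/611 − 0.40)/SE₀ ≈ -0.3634.
From the standard normal, P(Z ≤ z) = 0.3582.

p-value = 0.3582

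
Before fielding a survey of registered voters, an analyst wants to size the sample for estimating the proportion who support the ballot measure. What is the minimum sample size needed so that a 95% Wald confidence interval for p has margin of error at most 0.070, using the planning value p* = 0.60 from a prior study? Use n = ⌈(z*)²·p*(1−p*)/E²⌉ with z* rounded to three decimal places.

z* = 1.960 at the 95% level.
p*(1−p*) = 0.60·0.40 = 0.2400.
Required n before rounding: 3.841600 × 0.2400 / 0.070² = 188.160.
Rounding up, n = 189.

n = 189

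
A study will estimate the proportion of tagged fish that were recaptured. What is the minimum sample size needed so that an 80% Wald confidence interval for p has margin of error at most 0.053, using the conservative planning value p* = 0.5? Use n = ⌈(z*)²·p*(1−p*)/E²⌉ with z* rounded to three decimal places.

n = 147

The 80% critical value is z* = 1.282.
p*(1−p*) = 0.2500.
Required n before rounding: 1.643524 × 0.2500 / 0.053² = 146.273.
Rounding up, n = 147.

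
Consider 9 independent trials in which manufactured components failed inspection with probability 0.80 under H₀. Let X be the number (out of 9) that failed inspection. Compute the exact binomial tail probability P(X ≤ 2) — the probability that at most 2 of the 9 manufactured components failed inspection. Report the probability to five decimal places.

P = 0.00031

X ~ Binomial(n=9, p=0.80).
P(X ≤ 2) = C(9,0)·0.80^0·0.20^9 + C(9,1)·0.80^1·0.20^8 + C(9,2)·0.80^2·0.20^7.
= 0.000001 + 0.000018 + 0.000295 = 0.00031.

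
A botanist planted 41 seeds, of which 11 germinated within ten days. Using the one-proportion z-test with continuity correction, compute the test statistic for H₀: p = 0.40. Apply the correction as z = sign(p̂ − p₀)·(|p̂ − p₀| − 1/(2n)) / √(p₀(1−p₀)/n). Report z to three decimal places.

z = -1.562

With x = 11 successes in n = 41, p̂ = 0.26829. p̂ − p₀ = -0.131707.
Continuity correction 1/(2n) = 1/82 = 0.012195.
Corrected numerator: |-0.131707| − 0.012195 = 0.119512.
Null standard error: √(0.40·0.60/41) = √0.005853659 = 0.076509.
z = (−)0.119512/0.076509 = -1.562.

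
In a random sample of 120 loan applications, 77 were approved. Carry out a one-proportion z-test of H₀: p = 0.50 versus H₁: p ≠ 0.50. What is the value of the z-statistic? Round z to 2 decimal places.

z = 3.10

Sample proportion p̂ = 77/120 = 0.64167.
SE₀ = √(0.50·0.50/120) = 0.045644.
Test statistic: z = 0.14167/0.045644 = 3.10.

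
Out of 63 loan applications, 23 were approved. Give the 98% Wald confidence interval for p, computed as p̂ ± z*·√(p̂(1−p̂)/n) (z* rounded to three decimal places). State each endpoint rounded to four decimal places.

The sample proportion is 23/63 = 0.36508.
SE(p̂) = √(0.36508·0.63492/63) = 0.060657.
The 98% critical value is z* = 2.326.
Margin of error: 2.326 × 0.060657 = 0.14109.
CI: 0.36508 ± 0.14109 = (0.2240, 0.5062).

(0.2240, 0.5062)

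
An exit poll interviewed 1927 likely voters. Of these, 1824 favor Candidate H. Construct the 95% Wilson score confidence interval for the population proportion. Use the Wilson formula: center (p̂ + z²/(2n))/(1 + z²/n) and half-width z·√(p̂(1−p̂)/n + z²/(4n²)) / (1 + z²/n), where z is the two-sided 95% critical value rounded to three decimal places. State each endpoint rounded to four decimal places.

p̂ = 1824/1927 = 0.94655; z = 1.960, so z² = 3.841600.
1 + z²/n = 1.001994.
Adjusted center: (0.94655 + z²/(2n))/1.001994 = 0.94566.
Radicand: p̂(1−p̂)/n + z²/(4n²) = 0.000026255 + 0.000000259 = 0.000026514.
Half-width = z·√(radicand)/denom = 1.960·0.005149/1.001994 = 0.01007.
CI: 0.94566 ± 0.01007 = (0.9356, 0.9557).

(0.9356, 0.9557)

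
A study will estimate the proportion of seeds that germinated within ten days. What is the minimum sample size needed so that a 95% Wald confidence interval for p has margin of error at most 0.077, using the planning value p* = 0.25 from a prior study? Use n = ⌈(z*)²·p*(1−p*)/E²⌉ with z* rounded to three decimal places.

n = 122

The 95% critical value is z* = 1.960.
p*(1−p*) = 0.25·0.75 = 0.1875.
Required n before rounding: 3.841600 × 0.1875 / 0.077² = 121.488.
⌈121.488⌉ = 122.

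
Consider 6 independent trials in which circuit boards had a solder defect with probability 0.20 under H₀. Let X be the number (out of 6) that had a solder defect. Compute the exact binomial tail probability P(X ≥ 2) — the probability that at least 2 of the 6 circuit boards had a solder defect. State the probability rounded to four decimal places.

P = 0.3446

X ~ Binomial(n=6, p=0.20).
P(X ≥ 2) = Σ_{j=2}^{6} C(6,j)·0.20^j·0.80^{6−j}.
= 0.245760 + 0.081920 + 0.015360 + 0.001536 + 0.000064 = 0.3446.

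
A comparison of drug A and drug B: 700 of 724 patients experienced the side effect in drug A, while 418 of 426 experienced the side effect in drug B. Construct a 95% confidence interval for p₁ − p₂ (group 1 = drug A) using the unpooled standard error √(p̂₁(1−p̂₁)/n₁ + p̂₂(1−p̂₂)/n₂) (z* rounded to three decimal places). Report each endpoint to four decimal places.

(-0.0327, 0.0040)

p̂₁ = 0.96685, p̂₂ = 0.98122, so the observed difference is -0.01437.
Unpooled SE = √(p̂₁(1−p̂₁)/n₁ + p̂₂(1−p̂₂)/n₂) = √(0.000044268 + 0.000043255) = 0.009355.
z* = 1.960 at the 95% level. Margin = 1.960·0.009355 = 0.01834.
So the interval runs from -0.0327 to 0.0040.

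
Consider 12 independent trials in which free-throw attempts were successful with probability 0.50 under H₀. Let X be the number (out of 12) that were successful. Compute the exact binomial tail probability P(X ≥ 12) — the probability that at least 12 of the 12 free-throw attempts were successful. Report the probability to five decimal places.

P = 0.00024

X is binomial with n = 12 and p = 0.50.
P(X ≥ 12) = C(12,12)·0.50^12·0.50^0.
= 0.000244 = 0.00024.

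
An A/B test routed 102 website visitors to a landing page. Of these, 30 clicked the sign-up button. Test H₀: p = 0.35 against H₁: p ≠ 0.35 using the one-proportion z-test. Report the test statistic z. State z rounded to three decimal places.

The sample proportion is 30/102 = 0.29412.
Null standard error: √(0.35·0.65/102) = √0.002230392 = 0.047227.
z = (0.29412 − 0.35)/0.047227 = -0.05588/0.047227 = -1.183.

z = -1.183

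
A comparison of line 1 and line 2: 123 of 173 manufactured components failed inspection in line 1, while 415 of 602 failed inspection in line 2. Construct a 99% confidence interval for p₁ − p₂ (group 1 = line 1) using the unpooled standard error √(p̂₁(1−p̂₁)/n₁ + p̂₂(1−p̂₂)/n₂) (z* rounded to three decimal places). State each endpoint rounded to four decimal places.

(-0.0796, 0.1228)

p̂₁ = 123/173 = 0.71098, p̂₂ = 415/602 = 0.68937; p̂₁ − p̂₂ = 0.02161.
SE = √(0.001187782 + 0.000355713) = √0.001543495 = 0.039287.
For 99% confidence, z* = 2.576. Margin of error = 0.10120.
CI: 0.02161 ± 0.10120 = (-0.0796, 0.1228).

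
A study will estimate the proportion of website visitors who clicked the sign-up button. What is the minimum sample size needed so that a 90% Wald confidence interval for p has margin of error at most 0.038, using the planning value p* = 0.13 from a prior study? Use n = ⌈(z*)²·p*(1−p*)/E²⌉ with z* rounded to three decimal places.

For 90% confidence, z* = 1.645.
p*(1−p*) = 0.13·0.87 = 0.1131.
Required n before rounding: 2.706025 × 0.1131 / 0.038² = 211.947.
⌈211.947⌉ = 212.

n = 212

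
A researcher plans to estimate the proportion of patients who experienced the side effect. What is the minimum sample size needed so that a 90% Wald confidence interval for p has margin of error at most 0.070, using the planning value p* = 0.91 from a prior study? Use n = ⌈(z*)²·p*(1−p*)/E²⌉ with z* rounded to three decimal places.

For 90% confidence, z* = 1.645.
p*(1−p*) = 0.0819.
(z*)²·p*(1−p*)/E² = 2.706025·0.0819/0.004900 = 45.229.
Rounding up, n = 46.

n = 46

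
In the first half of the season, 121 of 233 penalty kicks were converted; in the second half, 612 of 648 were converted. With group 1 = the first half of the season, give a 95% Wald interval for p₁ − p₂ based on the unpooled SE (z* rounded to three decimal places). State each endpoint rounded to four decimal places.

(-0.4917, -0.3586)

p̂₁ = 0.51931, p̂₂ = 0.94444, so the observed difference is -0.42513.
SE = √(0.001071360 + 0.000080971) = √0.001152331 = 0.033946.
The 95% critical value is z* = 1.960. Margin of error = 0.06653.
Interval: -0.42513 ± 0.06653 → (-0.4917, -0.3586).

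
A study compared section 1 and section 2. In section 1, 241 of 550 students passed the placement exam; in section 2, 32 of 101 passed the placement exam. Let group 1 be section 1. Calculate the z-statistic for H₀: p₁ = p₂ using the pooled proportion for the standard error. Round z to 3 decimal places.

Sample proportions: p̂₁ = 241/550 = 0.43818 and p̂₂ = 32/101 = 0.31683.
Pooling: p̂ = 273/651 = 0.41935.
SE = √[p̂(1−p̂)(1/n₁+1/n₂)] = √[0.41935·0.58065·(1/550+1/101)] ≈ 0.053419.
z = (p̂₁ − p̂₂)/SE = (0.43818 − 0.31683)/0.053419 = 0.12135/0.053419 = 2.272.

z = 2.272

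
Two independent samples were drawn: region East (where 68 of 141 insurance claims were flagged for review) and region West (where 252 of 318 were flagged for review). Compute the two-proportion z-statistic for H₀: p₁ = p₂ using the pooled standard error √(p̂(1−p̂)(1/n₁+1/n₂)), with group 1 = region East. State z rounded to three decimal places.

z = -6.672

p̂₁ = 68/141 = 0.48227, p̂₂ = 252/318 = 0.79245.
Pooling: p̂ = 320/459 = 0.69717.
SE = √[p̂(1−p̂)(1/n₁+1/n₂)] = √[0.69717·0.30283·(1/141+1/318)] ≈ 0.046489.
z = -0.31018/0.046489 = -6.672.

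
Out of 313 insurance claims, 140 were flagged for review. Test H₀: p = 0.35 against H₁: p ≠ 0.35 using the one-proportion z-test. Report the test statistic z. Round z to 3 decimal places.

z = 3.608

The sample proportion is 140/313 = 0.44728.
SE₀ = √(0.35·0.65/313) = 0.026960.
z = (0.44728 − 0.35)/0.026960 = 0.09728/0.026960 = 3.608.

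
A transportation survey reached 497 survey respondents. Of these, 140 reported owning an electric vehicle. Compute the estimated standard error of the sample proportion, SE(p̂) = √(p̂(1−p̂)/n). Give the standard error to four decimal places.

SE = 0.0202

The sample proportion is 140/497 = 0.28169.
p̂(1−p̂) = 0.28169·0.71831 = 0.202341.
SE = √(0.202341/497) = √0.000407125 = 0.0202.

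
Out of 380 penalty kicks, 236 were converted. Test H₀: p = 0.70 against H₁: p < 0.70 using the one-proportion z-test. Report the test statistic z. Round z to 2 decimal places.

With x = 236 successes in n = 380, p̂ = 0.62105.
Null standard error: √(0.70·0.30/380) = √0.000552632 = 0.023508.
Test statistic: z = -0.07895/0.023508 = -3.36.

z = -3.36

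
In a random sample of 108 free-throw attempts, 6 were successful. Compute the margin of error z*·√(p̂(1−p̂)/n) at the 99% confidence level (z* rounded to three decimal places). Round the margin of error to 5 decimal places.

ME = 0.05678

Sample proportion p̂ = 6/108 = 0.05556.
Standard error of p̂: √(0.052469/108) = √0.000485825 = 0.022041.
The 99% critical value is z* = 2.576.
So ME = 0.05678.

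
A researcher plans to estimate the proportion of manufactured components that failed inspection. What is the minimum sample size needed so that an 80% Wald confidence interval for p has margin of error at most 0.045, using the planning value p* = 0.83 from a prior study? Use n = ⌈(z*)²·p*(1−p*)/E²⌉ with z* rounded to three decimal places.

The 80% critical value is z* = 1.282.
p*(1−p*) = 0.83·0.17 = 0.1411.
(z*)²·p*(1−p*)/E² = 1.643524·0.1411/0.002025 = 114.519.
⌈114.519⌉ = 115.

n = 115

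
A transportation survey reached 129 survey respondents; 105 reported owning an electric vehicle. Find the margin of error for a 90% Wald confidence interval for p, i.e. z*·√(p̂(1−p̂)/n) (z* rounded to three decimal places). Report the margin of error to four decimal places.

ME = 0.0564

The sample proportion is 105/129 = 0.81395.
SE(p̂) = √(0.81395·0.18605/129) = 0.034262.
For 90% confidence, z* = 1.645.
Margin of error = z*·SE = 1.645 × 0.034262 = 0.0564.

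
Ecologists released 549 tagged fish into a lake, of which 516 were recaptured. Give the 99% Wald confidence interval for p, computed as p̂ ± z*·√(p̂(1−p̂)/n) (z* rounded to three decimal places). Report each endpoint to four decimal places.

Sample proportion p̂ = 516/549 = 0.93989.
SE(p̂) = √(0.93989·0.06011/549) = 0.010144.
The 99% critical value is z* = 2.576.
Margin = 2.576·0.010144 = 0.02613.
Interval: 0.93989 ± 0.02613 → (0.9138, 0.9660).

(0.9138, 0.9660)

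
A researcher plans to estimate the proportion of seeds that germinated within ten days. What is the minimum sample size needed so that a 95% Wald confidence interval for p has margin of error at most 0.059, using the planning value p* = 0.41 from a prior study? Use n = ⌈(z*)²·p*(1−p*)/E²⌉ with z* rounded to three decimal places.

n = 267

For 95% confidence, z* = 1.960.
p*(1−p*) = 0.41·0.59 = 0.2419.
Required n before rounding: 3.841600 × 0.2419 / 0.059² = 266.959.
Rounding up, n = 267.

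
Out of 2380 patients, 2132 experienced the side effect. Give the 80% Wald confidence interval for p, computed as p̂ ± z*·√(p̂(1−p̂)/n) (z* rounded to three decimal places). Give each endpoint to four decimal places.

(0.8878, 0.9038)

Sample proportion p̂ = 2132/2380 = 0.89580.
SE = √(p̂(1−p̂)/n) = √(0.093344/2380) = 0.006263.
z* = 1.282 at the 80% level.
Margin of error: 1.282 × 0.006263 = 0.00803.
CI: 0.89580 ± 0.00803 = (0.8878, 0.9038).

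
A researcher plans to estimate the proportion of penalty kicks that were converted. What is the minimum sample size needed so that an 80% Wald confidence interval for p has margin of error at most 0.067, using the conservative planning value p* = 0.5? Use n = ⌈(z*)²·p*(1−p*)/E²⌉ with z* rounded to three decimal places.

n = 92

For 80% confidence, z* = 1.282.
p*(1−p*) = 0.2500.
Required n before rounding: 1.643524 × 0.2500 / 0.067² = 91.531.
⌈91.531⌉ = 92.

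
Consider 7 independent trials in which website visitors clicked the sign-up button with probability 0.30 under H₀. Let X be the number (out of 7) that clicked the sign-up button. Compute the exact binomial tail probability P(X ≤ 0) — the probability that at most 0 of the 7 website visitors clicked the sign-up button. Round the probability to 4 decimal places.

X ~ Binomial(n=7, p=0.30).
P(X ≤ 0) = C(7,0)·0.30^0·0.70^7.
= 0.082354 = 0.0824.

P = 0.0824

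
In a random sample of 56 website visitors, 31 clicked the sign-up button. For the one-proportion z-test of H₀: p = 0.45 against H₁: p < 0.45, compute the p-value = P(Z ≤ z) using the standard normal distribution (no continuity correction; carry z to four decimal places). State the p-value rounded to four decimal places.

p-value = 0.9404

With x = 31 successes in n = 56, p̂ = 0.55357.
SE₀ = √(0.45·0.55/56) = 0.066480.
Test statistic (full precision, shown to 4 dp): z = (31/56 − 0.45)/SE₀ ≈ 1.5579.
From the standard normal, P(Z ≤ z) = 0.9404.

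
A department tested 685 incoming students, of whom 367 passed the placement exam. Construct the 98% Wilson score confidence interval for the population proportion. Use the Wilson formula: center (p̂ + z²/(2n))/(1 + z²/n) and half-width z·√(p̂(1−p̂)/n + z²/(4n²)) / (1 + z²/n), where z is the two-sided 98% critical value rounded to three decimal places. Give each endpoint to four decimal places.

(0.4913, 0.5796)

p̂ = 367/685 = 0.53577; z = 2.326, so z² = 5.410276.
Denominator 1 + z²/n = 1 + 5.410276/685 = 1.007898.
Center = (0.53577 + 0.003949)/1.007898 = 0.53549.
Radicand: p̂(1−p̂)/n + z²/(4n²) = 0.000363096 + 0.000002883 = 0.000365979.
Half-width = 2.326·√0.000365979/1.007898 = 0.04415.
CI: 0.53549 ± 0.04415 = (0.4913, 0.5796).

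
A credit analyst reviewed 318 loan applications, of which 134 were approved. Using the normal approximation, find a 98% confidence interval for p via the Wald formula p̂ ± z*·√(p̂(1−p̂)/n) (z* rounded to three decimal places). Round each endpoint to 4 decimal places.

The sample proportion is 134/318 = 0.42138.
Standard error of p̂: √(0.243819/318) = √0.000766728 = 0.027690.
For 98% confidence, z* = 2.326.
Margin of error: 2.326 × 0.027690 = 0.06441.
Interval: 0.42138 ± 0.06441 → (0.3570, 0.4858).

(0.3570, 0.4858)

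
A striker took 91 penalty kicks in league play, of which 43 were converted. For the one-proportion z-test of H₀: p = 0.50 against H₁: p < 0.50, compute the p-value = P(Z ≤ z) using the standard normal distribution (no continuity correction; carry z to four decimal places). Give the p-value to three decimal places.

The sample proportion is 43/91 = 0.47253.
Under H₀, SE = √(p₀(1−p₀)/n) = √(0.50·0.50/91) = √0.002747253 = 0.052414.
z = (p̂ − p₀)/SE = (43/91 − 0.50)/0.052414 ≈ -0.5241.
p-value = P(Z ≤ z) with z = -0.5241 → 0.300.

p-value = 0.300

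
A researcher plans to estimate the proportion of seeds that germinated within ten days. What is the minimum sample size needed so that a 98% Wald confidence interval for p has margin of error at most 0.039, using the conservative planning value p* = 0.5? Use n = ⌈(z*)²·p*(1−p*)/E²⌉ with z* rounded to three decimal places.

n = 890

z* = 2.326 at the 98% level.
p*(1−p*) = 0.2500.
Required n before rounding: 5.410276 × 0.2500 / 0.039² = 889.263.
⌈889.263⌉ = 890.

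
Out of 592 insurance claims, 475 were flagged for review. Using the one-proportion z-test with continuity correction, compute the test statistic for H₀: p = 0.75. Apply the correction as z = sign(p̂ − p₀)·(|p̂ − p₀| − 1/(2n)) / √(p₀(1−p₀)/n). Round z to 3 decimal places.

z = 2.895

With x = 475 successes in n = 592, p̂ = 0.80236. p̂ − p₀ = 0.052365.
Continuity correction 1/(2n) = 1/1184 = 0.000845.
Corrected numerator: |0.052365| − 0.000845 = 0.051520.
Under H₀, SE = √(p₀(1−p₀)/n) = √(0.75·0.25/592) = √0.000316723 = 0.017797.
z = (+)0.051520/0.017797 = 2.895.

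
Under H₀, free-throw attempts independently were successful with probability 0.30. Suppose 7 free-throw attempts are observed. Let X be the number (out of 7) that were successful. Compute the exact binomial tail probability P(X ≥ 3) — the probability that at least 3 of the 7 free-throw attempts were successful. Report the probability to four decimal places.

P = 0.3529

X is binomial with n = 7 and p = 0.30.
P(X ≥ 3) = Σ_{j=3}^{7} C(7,j)·0.30^j·0.70^{7−j}.
= 0.226894 + 0.097240 + 0.025005 + 0.003572 + 0.000219 = 0.3529.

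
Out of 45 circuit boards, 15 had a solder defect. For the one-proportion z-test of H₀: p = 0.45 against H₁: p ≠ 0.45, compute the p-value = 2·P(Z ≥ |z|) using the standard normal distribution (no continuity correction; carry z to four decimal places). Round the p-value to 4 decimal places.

p̂ = 15/45 = 0.33333.
Under H₀, SE = √(p₀(1−p₀)/n) = √(0.45·0.55/45) = √0.005500000 = 0.074162.
z = (p̂ − p₀)/SE = (15/45 − 0.45)/0.074162 ≈ -1.5731.
From the standard normal, 2·P(Z ≥ |z|) = 0.1157.

p-value = 0.1157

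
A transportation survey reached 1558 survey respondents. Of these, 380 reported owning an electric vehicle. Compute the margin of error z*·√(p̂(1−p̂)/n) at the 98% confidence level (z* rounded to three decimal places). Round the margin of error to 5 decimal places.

ME = 0.02531

The sample proportion is 380/1558 = 0.24390.
SE = √(p̂(1−p̂)/n) = √(0.184414/1558) = 0.010880.
For 98% confidence, z* = 2.326.
So ME = 0.02531.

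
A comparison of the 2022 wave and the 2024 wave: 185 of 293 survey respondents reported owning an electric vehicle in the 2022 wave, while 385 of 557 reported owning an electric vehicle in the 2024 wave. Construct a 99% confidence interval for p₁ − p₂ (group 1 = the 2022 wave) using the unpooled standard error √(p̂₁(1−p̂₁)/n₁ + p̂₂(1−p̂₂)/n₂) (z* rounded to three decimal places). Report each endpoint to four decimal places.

p̂₁ = 0.63140, p̂₂ = 0.69120, so the observed difference is -0.05980.
Unpooled SE = √(p̂₁(1−p̂₁)/n₁ + p̂₂(1−p̂₂)/n₂) = √(0.000794315 + 0.000383198) = 0.034315.
For 99% confidence, z* = 2.576. Margin = 2.576·0.034315 = 0.08840.
So the interval runs from -0.1482 to 0.0286.

(-0.1482, 0.0286)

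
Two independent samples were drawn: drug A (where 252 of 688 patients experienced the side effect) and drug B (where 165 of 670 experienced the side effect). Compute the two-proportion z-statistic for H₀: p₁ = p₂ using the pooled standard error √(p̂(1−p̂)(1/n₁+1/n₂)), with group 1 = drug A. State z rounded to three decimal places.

z = 4.793

Sample proportions: p̂₁ = 252/688 = 0.36628 and p̂₂ = 165/670 = 0.24627.
Pooled p̂ = (252+165)/(688+670) = 417/1358 = 0.30707.
SE = √[p̂(1−p̂)(1/n₁+1/n₂)] = √[0.30707·0.69293·(1/688+1/670)] ≈ 0.025037.
z = (p̂₁ − p̂₂)/SE = (0.36628 − 0.24627)/0.025037 = 0.12001/0.025037 = 4.793.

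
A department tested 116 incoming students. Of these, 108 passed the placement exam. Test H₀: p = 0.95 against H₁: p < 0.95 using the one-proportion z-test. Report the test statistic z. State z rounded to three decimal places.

z = -0.937

p̂ = 108/116 = 0.93103.
Under H₀, SE = √(p₀(1−p₀)/n) = √(0.95·0.05/116) = √0.000409483 = 0.020236.
z = (0.93103 − 0.95)/0.020236 = -0.01897/0.020236 = -0.937.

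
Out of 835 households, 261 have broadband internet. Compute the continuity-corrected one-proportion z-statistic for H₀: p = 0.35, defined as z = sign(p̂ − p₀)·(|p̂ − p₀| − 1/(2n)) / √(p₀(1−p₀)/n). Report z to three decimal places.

z = -2.231

With x = 261 successes in n = 835, p̂ = 0.31257. p̂ − p₀ = -0.037425.
Continuity correction 1/(2n) = 1/1670 = 0.000599.
Corrected numerator: |-0.037425| − 0.000599 = 0.036826.
Under H₀, SE = √(p₀(1−p₀)/n) = √(0.35·0.65/835) = √0.000272455 = 0.016506.
z = (−)0.036826/0.016506 = -2.231.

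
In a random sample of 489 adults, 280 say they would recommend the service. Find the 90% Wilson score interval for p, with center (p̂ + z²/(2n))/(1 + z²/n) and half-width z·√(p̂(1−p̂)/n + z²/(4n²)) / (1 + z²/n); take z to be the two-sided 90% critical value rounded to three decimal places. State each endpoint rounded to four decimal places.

Here p̂ = 280/489 = 0.57260 and z = 1.645 (z² = 2.706025).
1 + z²/n = 1.005534.
Center = (0.57260 + 0.002767)/1.005534 = 0.57220.
Radicand: p̂(1−p̂)/n + z²/(4n²) = 0.000500470 + 0.000002829 = 0.000503299.
Half-width = 1.645·√0.000503299/1.005534 = 0.03670.
Interval: 0.57220 ± 0.03670 → (0.5355, 0.6089).

(0.5355, 0.6089)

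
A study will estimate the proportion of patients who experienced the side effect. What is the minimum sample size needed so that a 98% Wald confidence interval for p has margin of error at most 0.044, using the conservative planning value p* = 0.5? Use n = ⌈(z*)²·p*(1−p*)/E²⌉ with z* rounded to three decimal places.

The 98% critical value is z* = 2.326.
p*(1−p*) = 0.2500.
(z*)²·p*(1−p*)/E² = 5.410276·0.2500/0.001936 = 698.641.
Rounding up, n = 699.

n = 699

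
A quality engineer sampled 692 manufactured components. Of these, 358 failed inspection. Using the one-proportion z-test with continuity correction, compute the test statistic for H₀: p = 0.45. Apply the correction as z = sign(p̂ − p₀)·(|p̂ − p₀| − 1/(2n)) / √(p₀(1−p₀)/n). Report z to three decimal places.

The sample proportion is 358/692 = 0.51734. p̂ − p₀ = 0.067341.
Continuity correction 1/(2n) = 1/1384 = 0.000723.
Corrected numerator: |0.067341| − 0.000723 = 0.066618.
SE₀ = √(0.45·0.55/692) = 0.018912.
z = +0.066618/0.018912 = 3.523.

z = 3.523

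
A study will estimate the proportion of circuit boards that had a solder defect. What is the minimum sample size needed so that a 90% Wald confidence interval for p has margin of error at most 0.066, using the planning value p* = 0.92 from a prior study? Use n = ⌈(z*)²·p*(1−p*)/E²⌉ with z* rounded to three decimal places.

z* = 1.645 at the 90% level.
p*(1−p*) = 0.92·0.08 = 0.0736.
Required n before rounding: 2.706025 × 0.0736 / 0.066² = 45.722.
Rounding up, n = 46.

n = 46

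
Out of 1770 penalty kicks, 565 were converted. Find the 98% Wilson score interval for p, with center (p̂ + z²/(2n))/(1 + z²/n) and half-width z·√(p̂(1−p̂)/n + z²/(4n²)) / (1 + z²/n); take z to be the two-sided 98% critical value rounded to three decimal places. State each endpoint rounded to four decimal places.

p̂ = 565/1770 = 0.31921; z = 2.326, so z² = 5.410276.
1 + z²/n = 1.003057.
Adjusted center: (0.31921 + z²/(2n))/1.003057 = 0.31976.
Radicand: p̂(1−p̂)/n + z²/(4n²) = 0.000122777 + 0.000000432 = 0.000123209.
Half-width = z·√(radicand)/denom = 2.326·0.011100/1.003057 = 0.02574.
CI: 0.31976 ± 0.02574 = (0.2940, 0.3455).

(0.2940, 0.3455)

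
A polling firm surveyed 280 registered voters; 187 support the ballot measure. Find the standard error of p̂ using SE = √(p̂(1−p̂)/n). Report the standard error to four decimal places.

With x = 187 successes in n = 280, p̂ = 0.66786.
p̂(1−p̂) = 0.221823.
Dividing by n and taking the root: √0.000792225 = 0.0281.

SE = 0.0281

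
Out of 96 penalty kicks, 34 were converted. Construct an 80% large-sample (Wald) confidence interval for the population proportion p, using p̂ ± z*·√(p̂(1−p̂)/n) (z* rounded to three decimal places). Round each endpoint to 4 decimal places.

Sample proportion p̂ = 34/96 = 0.35417.
SE(p̂) = √(0.35417·0.64583/96) = 0.048812.
z* = 1.282 at the 80% level.
Margin = 1.282·0.048812 = 0.06258.
So the interval runs from 0.2916 to 0.4167.

(0.2916, 0.4167)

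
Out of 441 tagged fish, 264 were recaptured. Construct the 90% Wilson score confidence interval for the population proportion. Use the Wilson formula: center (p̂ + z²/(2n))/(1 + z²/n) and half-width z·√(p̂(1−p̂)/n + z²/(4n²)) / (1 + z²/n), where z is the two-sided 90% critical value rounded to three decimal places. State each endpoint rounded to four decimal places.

(0.5598, 0.6363)

p̂ = 264/441 = 0.59864; z = 1.645, so z² = 2.706025.
1 + z²/n = 1.006136.
Adjusted center: (0.59864 + z²/(2n))/1.006136 = 0.59804.
Radicand: p̂(1−p̂)/n + z²/(4n²) = 0.000544831 + 0.000003479 = 0.000548310.
Half-width = z·√(radicand)/denom = 1.645·0.023416/1.006136 = 0.03828.
Interval: 0.59804 ± 0.03828 → (0.5598, 0.6363).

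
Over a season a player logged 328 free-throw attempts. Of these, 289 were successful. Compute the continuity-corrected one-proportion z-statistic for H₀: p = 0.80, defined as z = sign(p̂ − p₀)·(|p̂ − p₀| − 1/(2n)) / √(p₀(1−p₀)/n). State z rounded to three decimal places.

z = 3.603

p̂ = 289/328 = 0.88110. p̂ − p₀ = 0.081098.
1/(2n) = 0.001524.
Corrected numerator: |0.081098| − 0.001524 = 0.079574.
SE₀ = √(0.80·0.20/328) = 0.022086.
z = +0.079574/0.022086 = 3.603.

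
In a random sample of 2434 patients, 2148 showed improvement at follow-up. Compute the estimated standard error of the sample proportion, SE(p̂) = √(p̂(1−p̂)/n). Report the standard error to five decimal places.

SE = 0.00653

Sample proportion p̂ = 2148/2434 = 0.88250.
p̂(1−p̂) = 0.88250·0.11750 = 0.103694.
SE = √(0.103694/2434) = √0.000042602 = 0.00653.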